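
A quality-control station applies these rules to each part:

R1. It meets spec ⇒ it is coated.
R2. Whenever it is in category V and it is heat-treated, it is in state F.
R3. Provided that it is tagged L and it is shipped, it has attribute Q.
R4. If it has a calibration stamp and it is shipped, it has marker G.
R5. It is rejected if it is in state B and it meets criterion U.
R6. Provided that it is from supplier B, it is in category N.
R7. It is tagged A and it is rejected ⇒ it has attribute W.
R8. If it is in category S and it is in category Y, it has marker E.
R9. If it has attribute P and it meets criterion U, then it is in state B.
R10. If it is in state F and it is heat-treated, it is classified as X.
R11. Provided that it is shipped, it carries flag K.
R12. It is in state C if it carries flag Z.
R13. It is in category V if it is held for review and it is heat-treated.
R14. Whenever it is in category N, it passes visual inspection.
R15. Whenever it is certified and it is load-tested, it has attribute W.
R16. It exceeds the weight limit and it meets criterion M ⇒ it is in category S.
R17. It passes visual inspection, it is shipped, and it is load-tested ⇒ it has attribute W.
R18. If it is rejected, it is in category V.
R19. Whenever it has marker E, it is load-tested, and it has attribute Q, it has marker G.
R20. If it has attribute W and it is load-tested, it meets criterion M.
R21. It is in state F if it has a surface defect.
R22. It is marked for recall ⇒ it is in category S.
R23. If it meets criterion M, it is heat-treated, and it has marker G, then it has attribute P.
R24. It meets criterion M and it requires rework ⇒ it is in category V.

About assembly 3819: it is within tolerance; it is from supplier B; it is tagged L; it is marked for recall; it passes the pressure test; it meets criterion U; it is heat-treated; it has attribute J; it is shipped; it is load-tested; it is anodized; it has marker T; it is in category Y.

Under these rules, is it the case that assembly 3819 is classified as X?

Yes

By R3 (it is tagged L, it is shipped): it has attribute Q.
By R6 (it is from supplier B): it is in category N.
By R14 (it is in category N): it passes visual inspection.
By R17 (it passes visual inspection, it is shipped, it is load-tested): it has attribute W.
By R20 (it has attribute W, it is load-tested): it meets criterion M.
By R22 (it is marked for recall): it is in category S.
By R8 (it is in category S, it is in category Y): it has marker E.
By R19 (it has marker E, it is load-tested, it has attribute Q): it has marker G.
By R23 (it meets criterion M, it is heat-treated, it has marker G): it has attribute P.
By R9 (it has attribute P, it meets criterion U): it is in state B.
By R5 (it is in state B, it meets criterion U): it is rejected.
By R18 (it is rejected): it is in category V.
By R2 (it is in category V, it is heat-treated): it is in state F.
By R10 (it is in state F, it is heat-treated): it is classified as X.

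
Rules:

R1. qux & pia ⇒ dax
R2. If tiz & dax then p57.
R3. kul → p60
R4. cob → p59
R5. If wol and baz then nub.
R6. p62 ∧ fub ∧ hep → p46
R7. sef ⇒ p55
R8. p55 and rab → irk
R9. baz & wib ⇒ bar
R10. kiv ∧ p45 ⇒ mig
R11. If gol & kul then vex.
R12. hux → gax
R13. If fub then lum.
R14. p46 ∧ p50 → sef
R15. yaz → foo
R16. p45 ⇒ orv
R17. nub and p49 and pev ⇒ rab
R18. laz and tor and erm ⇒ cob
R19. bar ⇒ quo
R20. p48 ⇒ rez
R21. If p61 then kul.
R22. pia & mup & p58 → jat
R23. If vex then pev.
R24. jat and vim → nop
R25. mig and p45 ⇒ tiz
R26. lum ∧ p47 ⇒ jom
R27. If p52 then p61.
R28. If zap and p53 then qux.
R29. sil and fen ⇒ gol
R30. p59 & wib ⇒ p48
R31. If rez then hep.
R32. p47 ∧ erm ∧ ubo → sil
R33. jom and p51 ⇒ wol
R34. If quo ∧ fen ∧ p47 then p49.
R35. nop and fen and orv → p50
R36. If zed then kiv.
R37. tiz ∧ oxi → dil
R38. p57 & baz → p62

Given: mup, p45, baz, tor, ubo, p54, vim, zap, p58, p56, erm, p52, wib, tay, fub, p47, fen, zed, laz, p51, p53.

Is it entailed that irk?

No

Forward chaining from the given facts derives: bar, lum, orv, cob, quo, jom, p61, qux, sil, wol, p49, kiv, p59, nub, mig, kul, tiz, gol, p48, p60, vex, rez, pev, hep, rab.
The only rule concluding irk is R8, which needs p55; that is never established.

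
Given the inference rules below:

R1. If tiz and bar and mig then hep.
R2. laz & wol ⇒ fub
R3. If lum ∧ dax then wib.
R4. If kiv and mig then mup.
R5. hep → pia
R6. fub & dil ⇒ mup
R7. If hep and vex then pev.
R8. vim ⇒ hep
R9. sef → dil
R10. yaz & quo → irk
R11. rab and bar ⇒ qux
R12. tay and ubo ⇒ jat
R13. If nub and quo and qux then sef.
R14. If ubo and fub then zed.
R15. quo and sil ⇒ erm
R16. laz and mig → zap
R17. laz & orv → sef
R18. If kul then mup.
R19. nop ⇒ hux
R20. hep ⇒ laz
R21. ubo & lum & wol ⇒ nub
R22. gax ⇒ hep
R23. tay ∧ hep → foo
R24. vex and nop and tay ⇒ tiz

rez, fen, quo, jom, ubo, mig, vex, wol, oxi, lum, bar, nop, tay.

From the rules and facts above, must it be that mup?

No

Forward chaining from the given facts derives: jat, hux, nub, tiz, hep, pia, pev, laz, foo, fub, zed, zap.
Rules concluding mup: R4 needs kiv; R6 needs dil; R18 needs kul — none of these are established.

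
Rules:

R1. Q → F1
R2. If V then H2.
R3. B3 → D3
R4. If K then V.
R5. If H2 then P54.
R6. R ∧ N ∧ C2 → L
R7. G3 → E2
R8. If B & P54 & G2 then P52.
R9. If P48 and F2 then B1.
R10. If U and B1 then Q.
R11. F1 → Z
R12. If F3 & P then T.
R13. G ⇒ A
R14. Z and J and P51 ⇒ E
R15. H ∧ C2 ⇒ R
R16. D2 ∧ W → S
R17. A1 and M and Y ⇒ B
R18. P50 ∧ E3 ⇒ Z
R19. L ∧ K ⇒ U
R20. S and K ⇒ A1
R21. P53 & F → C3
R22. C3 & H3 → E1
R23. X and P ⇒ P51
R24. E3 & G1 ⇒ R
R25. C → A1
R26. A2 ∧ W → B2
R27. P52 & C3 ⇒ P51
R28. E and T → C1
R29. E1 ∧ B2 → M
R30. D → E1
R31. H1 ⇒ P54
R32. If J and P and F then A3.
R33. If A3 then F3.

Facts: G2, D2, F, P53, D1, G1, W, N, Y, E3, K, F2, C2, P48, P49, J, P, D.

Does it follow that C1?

Forward chaining from the given facts derives: V, B1, S, A1, C3, R, E1, A3, F3, H2, P54, L, T, U, Q, F1, Z.
The only rule concluding C1 is R28, which needs E; that is never established.

No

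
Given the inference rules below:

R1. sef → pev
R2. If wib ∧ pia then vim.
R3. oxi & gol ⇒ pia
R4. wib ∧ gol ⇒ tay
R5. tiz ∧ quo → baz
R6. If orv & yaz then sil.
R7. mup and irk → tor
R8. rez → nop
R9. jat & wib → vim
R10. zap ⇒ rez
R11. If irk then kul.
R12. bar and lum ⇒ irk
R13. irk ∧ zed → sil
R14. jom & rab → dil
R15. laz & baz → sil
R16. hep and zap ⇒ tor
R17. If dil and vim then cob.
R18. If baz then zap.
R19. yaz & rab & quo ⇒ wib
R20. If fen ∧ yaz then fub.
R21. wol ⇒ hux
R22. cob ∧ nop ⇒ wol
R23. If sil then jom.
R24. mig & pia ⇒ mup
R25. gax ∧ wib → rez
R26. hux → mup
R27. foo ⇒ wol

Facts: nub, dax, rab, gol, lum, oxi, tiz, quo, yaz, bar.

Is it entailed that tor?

Forward chaining from the given facts derives: pia, baz, irk, zap, wib, vim, tay, rez, kul, nop.
Rules concluding tor: R7 needs mup; R16 needs hep — none of these are established.

No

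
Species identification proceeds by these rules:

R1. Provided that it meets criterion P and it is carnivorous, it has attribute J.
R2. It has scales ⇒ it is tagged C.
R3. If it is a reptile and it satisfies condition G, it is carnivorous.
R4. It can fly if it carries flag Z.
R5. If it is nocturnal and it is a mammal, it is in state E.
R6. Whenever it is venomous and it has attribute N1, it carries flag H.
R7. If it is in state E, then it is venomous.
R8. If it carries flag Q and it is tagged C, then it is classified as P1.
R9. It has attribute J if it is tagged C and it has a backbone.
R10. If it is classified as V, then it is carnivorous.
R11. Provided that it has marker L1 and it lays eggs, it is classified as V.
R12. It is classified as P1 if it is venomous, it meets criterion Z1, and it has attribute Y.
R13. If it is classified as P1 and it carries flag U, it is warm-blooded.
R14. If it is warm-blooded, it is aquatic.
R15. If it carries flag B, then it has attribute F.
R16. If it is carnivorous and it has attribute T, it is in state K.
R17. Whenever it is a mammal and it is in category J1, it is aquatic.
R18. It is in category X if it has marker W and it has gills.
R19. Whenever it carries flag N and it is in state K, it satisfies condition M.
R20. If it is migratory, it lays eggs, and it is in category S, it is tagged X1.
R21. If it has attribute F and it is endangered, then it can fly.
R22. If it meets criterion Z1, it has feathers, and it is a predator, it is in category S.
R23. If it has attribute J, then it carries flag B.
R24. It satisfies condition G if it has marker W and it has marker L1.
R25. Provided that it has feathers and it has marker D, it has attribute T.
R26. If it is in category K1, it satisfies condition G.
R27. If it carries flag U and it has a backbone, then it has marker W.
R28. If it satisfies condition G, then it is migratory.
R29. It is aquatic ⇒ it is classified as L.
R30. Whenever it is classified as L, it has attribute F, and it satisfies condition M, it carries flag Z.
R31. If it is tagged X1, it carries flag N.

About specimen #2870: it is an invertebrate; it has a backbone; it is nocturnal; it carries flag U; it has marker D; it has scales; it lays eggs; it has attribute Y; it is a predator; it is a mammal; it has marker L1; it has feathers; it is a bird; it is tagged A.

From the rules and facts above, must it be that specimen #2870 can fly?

No

Forward chaining from the given facts derives: is tagged C, is in state E, is venomous, has attribute J, is classified as V, carries flag B, has attribute T, has marker W, is carnivorous, has attribute F, is in state K, satisfies condition G, is migratory.
Rules concluding "it can fly": R4 needs "it carries flag Z"; R21 needs "it is endangered" — none of these are established.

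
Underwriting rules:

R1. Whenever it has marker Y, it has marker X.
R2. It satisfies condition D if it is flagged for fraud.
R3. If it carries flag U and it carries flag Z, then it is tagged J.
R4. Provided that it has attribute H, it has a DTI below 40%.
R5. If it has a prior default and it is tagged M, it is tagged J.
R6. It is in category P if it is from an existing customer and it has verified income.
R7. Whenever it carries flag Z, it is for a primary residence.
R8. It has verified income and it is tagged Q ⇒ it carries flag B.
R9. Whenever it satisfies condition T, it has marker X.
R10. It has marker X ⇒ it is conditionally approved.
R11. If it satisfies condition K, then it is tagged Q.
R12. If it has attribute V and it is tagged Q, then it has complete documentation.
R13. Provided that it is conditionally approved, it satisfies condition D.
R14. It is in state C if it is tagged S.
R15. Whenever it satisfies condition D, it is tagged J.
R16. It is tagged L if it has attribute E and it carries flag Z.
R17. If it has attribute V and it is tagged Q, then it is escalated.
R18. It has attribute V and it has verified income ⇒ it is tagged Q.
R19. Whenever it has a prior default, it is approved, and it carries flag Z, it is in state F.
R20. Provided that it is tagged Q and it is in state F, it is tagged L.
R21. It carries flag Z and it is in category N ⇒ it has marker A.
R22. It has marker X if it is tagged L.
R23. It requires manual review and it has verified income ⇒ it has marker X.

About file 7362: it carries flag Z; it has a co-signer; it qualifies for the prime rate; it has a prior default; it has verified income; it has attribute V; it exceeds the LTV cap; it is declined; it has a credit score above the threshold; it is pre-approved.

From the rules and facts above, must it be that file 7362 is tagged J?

No

Forward chaining from the given facts derives: is for a primary residence, is tagged Q, carries flag B, has complete documentation, is escalated.
Rules concluding "it is tagged J": R3 needs "it carries flag U"; R5 needs "it is tagged M"; R15 needs "it satisfies condition D" — none of these are established.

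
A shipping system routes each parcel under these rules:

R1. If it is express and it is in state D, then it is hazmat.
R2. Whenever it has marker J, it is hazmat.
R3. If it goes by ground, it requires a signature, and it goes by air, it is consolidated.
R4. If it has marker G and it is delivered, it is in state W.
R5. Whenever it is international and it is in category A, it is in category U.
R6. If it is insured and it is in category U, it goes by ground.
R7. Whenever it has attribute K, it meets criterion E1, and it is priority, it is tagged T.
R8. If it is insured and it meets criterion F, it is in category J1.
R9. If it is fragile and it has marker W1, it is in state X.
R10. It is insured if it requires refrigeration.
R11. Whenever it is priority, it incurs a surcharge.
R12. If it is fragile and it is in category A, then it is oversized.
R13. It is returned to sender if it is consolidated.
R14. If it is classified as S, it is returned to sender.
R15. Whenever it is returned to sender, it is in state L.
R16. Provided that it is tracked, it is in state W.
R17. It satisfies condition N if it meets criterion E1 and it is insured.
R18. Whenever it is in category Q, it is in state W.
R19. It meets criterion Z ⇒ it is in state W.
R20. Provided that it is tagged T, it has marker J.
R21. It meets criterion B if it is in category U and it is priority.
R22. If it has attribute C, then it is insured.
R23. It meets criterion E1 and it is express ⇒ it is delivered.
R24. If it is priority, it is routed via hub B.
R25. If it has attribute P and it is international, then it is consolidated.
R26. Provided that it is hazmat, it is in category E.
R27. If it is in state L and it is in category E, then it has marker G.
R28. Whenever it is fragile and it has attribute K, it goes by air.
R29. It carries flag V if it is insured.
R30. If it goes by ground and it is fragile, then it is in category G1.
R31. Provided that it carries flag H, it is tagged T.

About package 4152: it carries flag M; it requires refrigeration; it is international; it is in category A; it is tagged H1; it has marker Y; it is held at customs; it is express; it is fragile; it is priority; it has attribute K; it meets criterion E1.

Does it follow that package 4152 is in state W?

Forward chaining from the given facts derives: is in category U, is tagged T, is insured, incurs a surcharge, is oversized, satisfies condition N, has marker J, meets criterion B, is delivered, is routed via hub B, goes by air, carries flag V, is hazmat, goes by ground, is in category E, is in category G1.
Rules concluding "it is in state W": R4 needs "it has marker G"; R16 needs "it is tracked"; R18 needs "it is in category Q"; R19 needs "it meets criterion Z" — none of these are established.

No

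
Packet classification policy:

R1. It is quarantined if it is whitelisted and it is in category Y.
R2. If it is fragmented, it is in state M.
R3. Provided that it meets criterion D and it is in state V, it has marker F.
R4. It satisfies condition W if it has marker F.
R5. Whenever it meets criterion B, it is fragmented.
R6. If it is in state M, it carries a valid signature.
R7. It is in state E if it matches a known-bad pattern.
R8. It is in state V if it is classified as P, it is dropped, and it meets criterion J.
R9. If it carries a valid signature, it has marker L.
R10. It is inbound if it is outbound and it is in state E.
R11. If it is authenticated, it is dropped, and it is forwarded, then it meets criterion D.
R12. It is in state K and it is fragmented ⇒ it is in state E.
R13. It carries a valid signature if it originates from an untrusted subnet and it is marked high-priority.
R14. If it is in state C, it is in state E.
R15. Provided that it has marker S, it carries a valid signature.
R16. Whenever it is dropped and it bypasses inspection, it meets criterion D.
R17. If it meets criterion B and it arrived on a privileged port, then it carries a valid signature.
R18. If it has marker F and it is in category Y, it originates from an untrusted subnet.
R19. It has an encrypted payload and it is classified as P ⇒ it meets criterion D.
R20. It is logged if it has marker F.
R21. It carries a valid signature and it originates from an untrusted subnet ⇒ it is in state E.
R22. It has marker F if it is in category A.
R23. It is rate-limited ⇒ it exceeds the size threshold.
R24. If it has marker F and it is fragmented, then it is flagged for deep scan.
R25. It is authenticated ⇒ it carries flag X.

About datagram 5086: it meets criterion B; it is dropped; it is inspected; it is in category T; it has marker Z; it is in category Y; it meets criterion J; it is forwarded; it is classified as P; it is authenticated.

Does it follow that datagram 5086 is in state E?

By R5 (it meets criterion B): it is fragmented.
By R8 (it is classified as P, it is dropped, it meets criterion J): it is in state V.
By R11 (it is authenticated, it is dropped, it is forwarded): it meets criterion D.
By R2 (it is fragmented): it is in state M.
By R3 (it meets criterion D, it is in state V): it has marker F.
By R6 (it is in state M): it carries a valid signature.
By R18 (it has marker F, it is in category Y): it originates from an untrusted subnet.
By R21 (it carries a valid signature, it originates from an untrusted subnet): it is in state E.

Yes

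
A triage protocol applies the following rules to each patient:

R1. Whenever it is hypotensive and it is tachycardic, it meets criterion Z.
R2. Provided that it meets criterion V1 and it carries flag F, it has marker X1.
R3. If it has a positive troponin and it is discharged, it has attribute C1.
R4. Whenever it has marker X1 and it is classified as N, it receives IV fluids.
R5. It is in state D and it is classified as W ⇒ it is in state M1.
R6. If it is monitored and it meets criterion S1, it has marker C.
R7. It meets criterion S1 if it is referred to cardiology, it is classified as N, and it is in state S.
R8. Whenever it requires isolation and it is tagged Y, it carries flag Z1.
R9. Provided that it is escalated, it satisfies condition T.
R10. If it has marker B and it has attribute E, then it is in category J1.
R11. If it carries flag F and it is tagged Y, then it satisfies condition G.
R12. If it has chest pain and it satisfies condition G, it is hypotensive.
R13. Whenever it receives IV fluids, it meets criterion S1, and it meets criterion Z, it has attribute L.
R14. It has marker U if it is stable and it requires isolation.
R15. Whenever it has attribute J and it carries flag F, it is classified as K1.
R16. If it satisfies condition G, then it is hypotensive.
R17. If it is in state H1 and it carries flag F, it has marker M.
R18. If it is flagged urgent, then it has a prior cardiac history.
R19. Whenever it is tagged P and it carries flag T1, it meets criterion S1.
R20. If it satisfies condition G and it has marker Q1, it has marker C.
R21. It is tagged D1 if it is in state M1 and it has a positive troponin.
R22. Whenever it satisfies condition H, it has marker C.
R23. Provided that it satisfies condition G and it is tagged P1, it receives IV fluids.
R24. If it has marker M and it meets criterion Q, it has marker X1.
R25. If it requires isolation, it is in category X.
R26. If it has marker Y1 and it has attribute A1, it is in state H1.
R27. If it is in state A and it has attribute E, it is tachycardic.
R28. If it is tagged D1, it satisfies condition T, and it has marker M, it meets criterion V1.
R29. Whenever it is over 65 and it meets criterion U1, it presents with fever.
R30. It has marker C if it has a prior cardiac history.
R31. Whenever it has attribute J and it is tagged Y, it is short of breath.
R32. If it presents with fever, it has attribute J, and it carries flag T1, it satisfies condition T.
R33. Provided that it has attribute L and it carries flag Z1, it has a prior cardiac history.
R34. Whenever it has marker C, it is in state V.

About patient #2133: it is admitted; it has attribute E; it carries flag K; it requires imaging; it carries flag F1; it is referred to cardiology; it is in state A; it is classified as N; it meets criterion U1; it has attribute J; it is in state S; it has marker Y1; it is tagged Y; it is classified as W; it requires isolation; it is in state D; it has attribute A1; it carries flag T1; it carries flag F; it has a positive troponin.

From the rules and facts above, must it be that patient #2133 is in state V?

No

Forward chaining from the given facts derives: is in state M1, meets criterion S1, carries flag Z1, satisfies condition G, is classified as K1, is hypotensive, is tagged D1, is in category X, is in state H1, is tachycardic, is short of breath, meets criterion Z, has marker M.
The only rule concluding "it is in state V" is R34, which needs "it has marker C"; that is never established.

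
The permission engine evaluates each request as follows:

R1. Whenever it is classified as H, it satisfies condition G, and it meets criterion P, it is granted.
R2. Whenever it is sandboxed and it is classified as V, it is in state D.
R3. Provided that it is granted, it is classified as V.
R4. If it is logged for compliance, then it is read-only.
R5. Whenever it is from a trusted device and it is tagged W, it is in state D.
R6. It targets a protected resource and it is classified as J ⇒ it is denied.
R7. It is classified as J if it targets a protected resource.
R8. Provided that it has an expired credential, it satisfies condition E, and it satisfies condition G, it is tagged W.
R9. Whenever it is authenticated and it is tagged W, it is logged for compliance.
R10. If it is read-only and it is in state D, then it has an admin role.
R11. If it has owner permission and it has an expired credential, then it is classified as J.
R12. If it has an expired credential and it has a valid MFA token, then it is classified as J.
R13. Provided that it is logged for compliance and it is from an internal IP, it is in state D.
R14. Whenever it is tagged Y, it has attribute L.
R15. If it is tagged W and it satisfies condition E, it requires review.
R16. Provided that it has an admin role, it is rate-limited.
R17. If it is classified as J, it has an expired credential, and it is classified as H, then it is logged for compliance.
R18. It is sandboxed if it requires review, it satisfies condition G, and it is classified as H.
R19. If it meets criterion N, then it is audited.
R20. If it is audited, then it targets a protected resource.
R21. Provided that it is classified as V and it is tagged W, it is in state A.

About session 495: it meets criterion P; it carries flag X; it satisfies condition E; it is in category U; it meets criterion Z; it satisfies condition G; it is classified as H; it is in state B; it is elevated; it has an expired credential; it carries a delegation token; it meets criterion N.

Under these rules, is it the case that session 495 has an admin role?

Yes

By R1 (it is classified as H, it satisfies condition G, it meets criterion P): it is granted.
By R3 (it is granted): it is classified as V.
By R8 (it has an expired credential, it satisfies condition E, it satisfies condition G): it is tagged W.
By R15 (it is tagged W, it satisfies condition E): it requires review.
By R18 (it requires review, it satisfies condition G, it is classified as H): it is sandboxed.
By R19 (it meets criterion N): it is audited.
By R20 (it is audited): it targets a protected resource.
By R2 (it is sandboxed, it is classified as V): it is in state D.
By R7 (it targets a protected resource): it is classified as J.
By R17 (it is classified as J, it has an expired credential, it is classified as H): it is logged for compliance.
By R4 (it is logged for compliance): it is read-only.
By R10 (it is read-only, it is in state D): it has an admin role.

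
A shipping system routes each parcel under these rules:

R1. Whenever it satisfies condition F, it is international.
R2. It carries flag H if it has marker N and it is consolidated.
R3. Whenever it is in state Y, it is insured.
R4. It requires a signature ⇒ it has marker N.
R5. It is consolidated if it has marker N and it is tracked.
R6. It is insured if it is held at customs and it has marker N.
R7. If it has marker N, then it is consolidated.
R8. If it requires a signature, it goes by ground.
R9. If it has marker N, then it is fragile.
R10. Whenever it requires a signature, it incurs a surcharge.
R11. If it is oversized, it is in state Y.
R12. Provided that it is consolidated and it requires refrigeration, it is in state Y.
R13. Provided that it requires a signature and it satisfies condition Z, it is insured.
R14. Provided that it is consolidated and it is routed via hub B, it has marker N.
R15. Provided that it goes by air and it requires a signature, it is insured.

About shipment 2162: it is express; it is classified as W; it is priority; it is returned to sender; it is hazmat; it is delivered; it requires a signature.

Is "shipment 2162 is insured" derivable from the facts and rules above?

No

Forward chaining from the given facts derives: has marker N, is consolidated, goes by ground, is fragile, incurs a surcharge, carries flag H.
Rules concluding "it is insured": R3 needs "it is in state Y"; R6 needs "it is held at customs"; R13 needs "it satisfies condition Z"; R15 needs "it goes by air" — none of these are established.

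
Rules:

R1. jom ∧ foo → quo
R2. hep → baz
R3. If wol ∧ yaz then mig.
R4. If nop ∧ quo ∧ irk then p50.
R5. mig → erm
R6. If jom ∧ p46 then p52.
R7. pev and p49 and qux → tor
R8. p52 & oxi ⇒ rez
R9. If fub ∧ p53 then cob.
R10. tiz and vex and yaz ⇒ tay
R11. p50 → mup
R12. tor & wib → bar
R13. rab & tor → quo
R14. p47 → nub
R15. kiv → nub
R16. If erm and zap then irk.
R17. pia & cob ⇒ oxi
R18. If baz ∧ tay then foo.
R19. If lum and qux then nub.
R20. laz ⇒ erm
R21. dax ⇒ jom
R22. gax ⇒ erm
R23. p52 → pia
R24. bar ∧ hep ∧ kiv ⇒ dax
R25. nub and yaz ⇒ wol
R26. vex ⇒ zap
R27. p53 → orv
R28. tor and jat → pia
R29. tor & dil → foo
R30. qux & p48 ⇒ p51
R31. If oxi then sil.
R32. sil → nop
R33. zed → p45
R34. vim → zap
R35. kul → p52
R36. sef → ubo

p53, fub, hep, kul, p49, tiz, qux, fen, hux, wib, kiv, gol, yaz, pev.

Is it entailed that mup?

No

Forward chaining from the given facts derives: baz, tor, cob, bar, nub, dax, wol, orv, p52, mig, erm, jom, pia, oxi, sil, nop, rez.
The only rule concluding mup is R11, which needs p50; that is never established.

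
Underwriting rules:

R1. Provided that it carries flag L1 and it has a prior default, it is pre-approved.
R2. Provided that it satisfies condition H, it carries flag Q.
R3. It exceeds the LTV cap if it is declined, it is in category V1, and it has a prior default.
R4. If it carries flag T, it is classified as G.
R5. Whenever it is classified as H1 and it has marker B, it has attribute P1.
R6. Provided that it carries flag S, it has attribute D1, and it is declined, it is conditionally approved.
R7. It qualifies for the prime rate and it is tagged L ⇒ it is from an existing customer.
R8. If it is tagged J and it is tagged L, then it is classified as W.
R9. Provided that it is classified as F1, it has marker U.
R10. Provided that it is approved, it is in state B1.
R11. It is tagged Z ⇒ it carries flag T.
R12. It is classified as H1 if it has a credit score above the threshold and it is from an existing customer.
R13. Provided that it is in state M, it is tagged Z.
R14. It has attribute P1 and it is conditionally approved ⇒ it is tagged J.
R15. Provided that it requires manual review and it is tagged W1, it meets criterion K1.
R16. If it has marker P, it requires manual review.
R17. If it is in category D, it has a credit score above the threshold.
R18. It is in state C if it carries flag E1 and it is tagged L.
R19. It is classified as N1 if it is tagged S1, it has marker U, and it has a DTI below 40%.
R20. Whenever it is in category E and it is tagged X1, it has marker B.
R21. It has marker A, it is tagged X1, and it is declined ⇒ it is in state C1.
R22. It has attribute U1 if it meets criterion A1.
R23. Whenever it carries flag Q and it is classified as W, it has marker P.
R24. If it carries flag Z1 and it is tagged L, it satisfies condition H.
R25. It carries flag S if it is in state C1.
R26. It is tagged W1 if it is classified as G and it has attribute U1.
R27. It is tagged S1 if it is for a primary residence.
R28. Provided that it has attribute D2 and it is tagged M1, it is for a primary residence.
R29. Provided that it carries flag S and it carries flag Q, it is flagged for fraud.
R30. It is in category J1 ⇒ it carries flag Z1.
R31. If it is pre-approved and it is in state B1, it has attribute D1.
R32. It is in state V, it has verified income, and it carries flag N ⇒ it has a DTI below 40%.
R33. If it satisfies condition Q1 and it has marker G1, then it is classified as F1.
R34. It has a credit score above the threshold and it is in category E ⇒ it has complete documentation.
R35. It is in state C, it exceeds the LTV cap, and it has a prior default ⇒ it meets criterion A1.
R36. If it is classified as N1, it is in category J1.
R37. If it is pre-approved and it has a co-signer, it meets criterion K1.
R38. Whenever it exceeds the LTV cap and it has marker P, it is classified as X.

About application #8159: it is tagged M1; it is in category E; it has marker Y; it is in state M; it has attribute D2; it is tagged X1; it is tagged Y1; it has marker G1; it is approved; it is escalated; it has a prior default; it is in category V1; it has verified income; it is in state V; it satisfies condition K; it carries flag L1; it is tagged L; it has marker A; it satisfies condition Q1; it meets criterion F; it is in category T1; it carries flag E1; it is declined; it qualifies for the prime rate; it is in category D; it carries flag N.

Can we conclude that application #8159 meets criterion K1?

By R1 (it carries flag L1, it has a prior default): it is pre-approved.
By R3 (it is declined, it is in category V1, it has a prior default): it exceeds the LTV cap.
By R7 (it qualifies for the prime rate, it is tagged L): it is from an existing customer.
By R10 (it is approved): it is in state B1.
By R13 (it is in state M): it is tagged Z.
By R17 (it is in category D): it has a credit score above the threshold.
By R18 (it carries flag E1, it is tagged L): it is in state C.
By R20 (it is in category E, it is tagged X1): it has marker B.
By R21 (it has marker A, it is tagged X1, it is declined): it is in state C1.
By R25 (it is in state C1): it carries flag S.
By R28 (it has attribute D2, it is tagged M1): it is for a primary residence.
By R31 (it is pre-approved, it is in state B1): it has attribute D1.
By R32 (it is in state V, it has verified income, it carries flag N): it has a DTI below 40%.
By R33 (it satisfies condition Q1, it has marker G1): it is classified as F1.
By R35 (it is in state C, it exceeds the LTV cap, it has a prior default): it meets criterion A1.
By R6 (it carries flag S, it has attribute D1, it is declined): it is conditionally approved.
By R9 (it is classified as F1): it has marker U.
By R11 (it is tagged Z): it carries flag T.
By R12 (it has a credit score above the threshold, it is from an existing customer): it is classified as H1.
By R22 (it meets criterion A1): it has attribute U1.
By R27 (it is for a primary residence): it is tagged S1.
By R4 (it carries flag T): it is classified as G.
By R5 (it is classified as H1, it has marker B): it has attribute P1.
By R14 (it has attribute P1, it is conditionally approved): it is tagged J.
By R19 (it is tagged S1, it has marker U, it has a DTI below 40%): it is classified as N1.
By R26 (it is classified as G, it has attribute U1): it is tagged W1.
By R36 (it is classified as N1): it is in category J1.
By R8 (it is tagged J, it is tagged L): it is classified as W.
By R30 (it is in category J1): it carries flag Z1.
By R24 (it carries flag Z1, it is tagged L): it satisfies condition H.
By R2 (it satisfies condition H): it carries flag Q.
By R23 (it carries flag Q, it is classified as W): it has marker P.
By R16 (it has marker P): it requires manual review.
By R15 (it requires manual review, it is tagged W1): it meets criterion K1.

Yes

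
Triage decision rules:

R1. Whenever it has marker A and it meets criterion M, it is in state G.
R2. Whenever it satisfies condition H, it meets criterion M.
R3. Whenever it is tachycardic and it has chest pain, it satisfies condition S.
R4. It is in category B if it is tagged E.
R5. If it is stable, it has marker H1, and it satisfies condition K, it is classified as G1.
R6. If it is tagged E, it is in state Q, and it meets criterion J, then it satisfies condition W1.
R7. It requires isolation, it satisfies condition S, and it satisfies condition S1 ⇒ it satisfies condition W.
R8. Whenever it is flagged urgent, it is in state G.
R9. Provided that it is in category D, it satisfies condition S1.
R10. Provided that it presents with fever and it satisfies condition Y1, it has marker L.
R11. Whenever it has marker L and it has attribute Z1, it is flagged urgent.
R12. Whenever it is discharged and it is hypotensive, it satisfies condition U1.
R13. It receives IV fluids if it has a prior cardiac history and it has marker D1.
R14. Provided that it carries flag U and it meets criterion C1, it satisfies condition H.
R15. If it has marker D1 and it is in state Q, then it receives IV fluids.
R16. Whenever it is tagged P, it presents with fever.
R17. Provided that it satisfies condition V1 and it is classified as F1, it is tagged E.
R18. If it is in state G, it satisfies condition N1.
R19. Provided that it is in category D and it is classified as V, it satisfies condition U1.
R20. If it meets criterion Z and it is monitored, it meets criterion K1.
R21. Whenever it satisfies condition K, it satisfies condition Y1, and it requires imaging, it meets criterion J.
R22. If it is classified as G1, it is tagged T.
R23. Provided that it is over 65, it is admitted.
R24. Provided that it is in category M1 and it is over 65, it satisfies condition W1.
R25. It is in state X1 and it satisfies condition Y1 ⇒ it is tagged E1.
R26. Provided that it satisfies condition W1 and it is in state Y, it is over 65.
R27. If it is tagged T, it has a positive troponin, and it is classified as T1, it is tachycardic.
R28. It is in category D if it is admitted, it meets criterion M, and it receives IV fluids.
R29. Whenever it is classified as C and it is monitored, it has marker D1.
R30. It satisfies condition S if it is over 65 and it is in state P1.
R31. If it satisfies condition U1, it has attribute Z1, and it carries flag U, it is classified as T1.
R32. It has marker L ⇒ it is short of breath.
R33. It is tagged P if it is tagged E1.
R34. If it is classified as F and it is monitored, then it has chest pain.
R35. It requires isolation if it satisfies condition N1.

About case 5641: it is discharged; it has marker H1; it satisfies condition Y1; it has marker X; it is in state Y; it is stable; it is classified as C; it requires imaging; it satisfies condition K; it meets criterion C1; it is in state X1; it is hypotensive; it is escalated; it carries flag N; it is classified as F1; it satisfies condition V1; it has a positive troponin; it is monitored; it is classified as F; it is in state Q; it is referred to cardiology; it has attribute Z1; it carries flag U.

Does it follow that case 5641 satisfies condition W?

Yes

By R5 (it is stable, it has marker H1, it satisfies condition K): it is classified as G1.
By R12 (it is discharged, it is hypotensive): it satisfies condition U1.
By R14 (it carries flag U, it meets criterion C1): it satisfies condition H.
By R17 (it satisfies condition V1, it is classified as F1): it is tagged E.
By R21 (it satisfies condition K, it satisfies condition Y1, it requires imaging): it meets criterion J.
By R22 (it is classified as G1): it is tagged T.
By R25 (it is in state X1, it satisfies condition Y1): it is tagged E1.
By R29 (it is classified as C, it is monitored): it has marker D1.
By R31 (it satisfies condition U1, it has attribute Z1, it carries flag U): it is classified as T1.
By R33 (it is tagged E1): it is tagged P.
By R34 (it is classified as F, it is monitored): it has chest pain.
By R2 (it satisfies condition H): it meets criterion M.
By R6 (it is tagged E, it is in state Q, it meets criterion J): it satisfies condition W1.
By R15 (it has marker D1, it is in state Q): it receives IV fluids.
By R16 (it is tagged P): it presents with fever.
By R26 (it satisfies condition W1, it is in state Y): it is over 65.
By R27 (it is tagged T, it has a positive troponin, it is classified as T1): it is tachycardic.
By R3 (it is tachycardic, it has chest pain): it satisfies condition S.
By R10 (it presents with fever, it satisfies condition Y1): it has marker L.
By R11 (it has marker L, it has attribute Z1): it is flagged urgent.
By R23 (it is over 65): it is admitted.
By R28 (it is admitted, it meets criterion M, it receives IV fluids): it is in category D.
By R8 (it is flagged urgent): it is in state G.
By R9 (it is in category D): it satisfies condition S1.
By R18 (it is in state G): it satisfies condition N1.
By R35 (it satisfies condition N1): it requires isolation.
By R7 (it requires isolation, it satisfies condition S, it satisfies condition S1): it satisfies condition W.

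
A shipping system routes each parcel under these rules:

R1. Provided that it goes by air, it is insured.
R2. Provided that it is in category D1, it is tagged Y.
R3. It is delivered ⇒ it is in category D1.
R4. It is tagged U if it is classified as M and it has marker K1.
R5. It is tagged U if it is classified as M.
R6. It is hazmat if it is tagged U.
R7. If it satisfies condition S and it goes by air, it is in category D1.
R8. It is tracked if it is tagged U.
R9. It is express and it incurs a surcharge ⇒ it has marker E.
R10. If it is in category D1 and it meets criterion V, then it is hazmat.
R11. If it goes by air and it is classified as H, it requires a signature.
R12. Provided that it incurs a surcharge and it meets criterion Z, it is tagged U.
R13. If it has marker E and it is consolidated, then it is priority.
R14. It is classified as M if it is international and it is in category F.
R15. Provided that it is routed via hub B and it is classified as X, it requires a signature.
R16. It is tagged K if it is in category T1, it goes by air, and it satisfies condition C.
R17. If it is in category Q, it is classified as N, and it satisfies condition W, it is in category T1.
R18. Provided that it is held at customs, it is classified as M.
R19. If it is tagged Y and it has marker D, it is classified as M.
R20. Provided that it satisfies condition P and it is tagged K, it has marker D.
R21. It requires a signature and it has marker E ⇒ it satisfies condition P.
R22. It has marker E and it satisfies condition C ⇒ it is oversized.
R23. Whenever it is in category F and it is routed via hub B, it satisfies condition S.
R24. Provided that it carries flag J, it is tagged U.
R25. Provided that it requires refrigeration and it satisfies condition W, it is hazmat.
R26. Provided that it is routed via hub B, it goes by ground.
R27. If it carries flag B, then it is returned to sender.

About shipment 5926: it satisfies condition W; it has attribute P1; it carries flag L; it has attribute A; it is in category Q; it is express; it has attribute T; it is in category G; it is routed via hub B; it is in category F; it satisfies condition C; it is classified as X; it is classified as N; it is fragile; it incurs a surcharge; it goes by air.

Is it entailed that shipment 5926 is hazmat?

Yes

By R9 (it is express, it incurs a surcharge): it has marker E.
By R15 (it is routed via hub B, it is classified as X): it requires a signature.
By R17 (it is in category Q, it is classified as N, it satisfies condition W): it is in category T1.
By R21 (it requires a signature, it has marker E): it satisfies condition P.
By R23 (it is in category F, it is routed via hub B): it satisfies condition S.
By R7 (it satisfies condition S, it goes by air): it is in category D1.
By R16 (it is in category T1, it goes by air, it satisfies condition C): it is tagged K.
By R20 (it satisfies condition P, it is tagged K): it has marker D.
By R2 (it is in category D1): it is tagged Y.
By R19 (it is tagged Y, it has marker D): it is classified as M.
By R5 (it is classified as M): it is tagged U.
By R6 (it is tagged U): it is hazmat.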